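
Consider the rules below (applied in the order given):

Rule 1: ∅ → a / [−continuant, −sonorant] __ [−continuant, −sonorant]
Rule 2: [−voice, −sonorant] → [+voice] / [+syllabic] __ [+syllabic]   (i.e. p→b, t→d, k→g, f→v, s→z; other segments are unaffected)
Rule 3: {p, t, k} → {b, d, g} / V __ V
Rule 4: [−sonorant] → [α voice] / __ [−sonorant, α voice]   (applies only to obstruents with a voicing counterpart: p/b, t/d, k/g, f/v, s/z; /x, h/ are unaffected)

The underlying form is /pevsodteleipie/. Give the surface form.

Rule 1 (stop-cluster a-epenthesis): /d/ and /t/ form a stop–stop cluster, so [a] is inserted between them. /pevsodteleipie/ → pevsodateleipie.
Rule 2 (intervocalic voicing): /t/ is a voiceless obstruent between vowels /a/ and /e/, so it voices to [d]. /p/ is a voiceless obstruent between vowels /i/ and /i/, so it voices to [b]. /pevsodateleipie/ → pevsodadeleibie.
Rule 3 (intervocalic voicing): no segment meets the environment; /pevsodadeleibie/ is unchanged.
Rule 4 (regressive voicing assimilation): /v/ precedes the voiceless obstruent /s/, so it devoices to [f] by assimilation. /pevsodadeleibie/ → pefsodadeleibie.

pefsodadeleibie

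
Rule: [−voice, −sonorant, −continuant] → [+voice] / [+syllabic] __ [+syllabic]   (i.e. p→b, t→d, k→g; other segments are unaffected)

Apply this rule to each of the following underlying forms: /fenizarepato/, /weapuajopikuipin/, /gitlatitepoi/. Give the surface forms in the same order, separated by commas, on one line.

fenizarebado, weabuajobiguibin, gitladideboi

/fenizarepato/: /p/ is a voiceless stop between vowels /e/ and /a/, so it voices to [b]. /t/ is a voiceless stop between vowels /a/ and /o/, so it voices to [d]. → [fenizarebado].
/weapuajopikuipin/: /p/ is a voiceless stop between vowels /a/ and /u/, so it voices to [b]. /p/ is a voiceless stop between vowels /o/ and /i/, so it voices to [b]. /k/ is a voiceless stop between vowels /i/ and /u/, so it voices to [g]. /p/ is a voiceless stop between vowels /i/ and /i/, so it voices to [b]. → [weabuajobiguibin].
/gitlatitepoi/: /t/ is a voiceless stop between vowels /a/ and /i/, so it voices to [d]. /t/ is a voiceless stop between vowels /i/ and /e/, so it voices to [d]. /p/ is a voiceless stop between vowels /e/ and /o/, so it voices to [b]. → [gitladideboi].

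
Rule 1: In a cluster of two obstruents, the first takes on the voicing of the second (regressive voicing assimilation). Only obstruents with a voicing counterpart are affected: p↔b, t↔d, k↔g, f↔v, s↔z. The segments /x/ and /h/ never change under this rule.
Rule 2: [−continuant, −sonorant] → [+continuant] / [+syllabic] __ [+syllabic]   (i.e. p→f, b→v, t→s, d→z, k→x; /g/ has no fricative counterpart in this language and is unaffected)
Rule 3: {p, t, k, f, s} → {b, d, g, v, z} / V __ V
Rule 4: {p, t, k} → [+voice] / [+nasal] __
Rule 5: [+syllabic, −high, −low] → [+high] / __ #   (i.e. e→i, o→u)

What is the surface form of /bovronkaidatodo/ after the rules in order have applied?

Rule 1 (regressive voicing assimilation): no segment meets the environment; /bovronkaidatodo/ is unchanged.
Rule 2 (intervocalic spirantization): /d/ is a stop between vowels /i/ and /a/, so it spirantizes to the fricative [z]. /t/ is a stop between vowels /a/ and /o/, so it spirantizes to the fricative [s]. /d/ is a stop between vowels /o/ and /o/, so it spirantizes to the fricative [z]. /bovronkaidatodo/ → bovronkaizasozo.
Rule 3 (intervocalic voicing): /s/ is a voiceless obstruent between vowels /a/ and /o/, so it voices to [z]. /bovronkaizasozo/ → bovronkaizazozo.
Rule 4 (post-nasal voicing): /k/ is a voiceless stop immediately after the nasal /n/, so it voices to [g]. /bovronkaizazozo/ → bovrongaizazozo.
Rule 5 (final vowel raising): /o/ is a mid vowel in word-final position, so it raises to [u]. /bovrongaizazozo/ → bovrongaizazozu.

bovrongaizazozu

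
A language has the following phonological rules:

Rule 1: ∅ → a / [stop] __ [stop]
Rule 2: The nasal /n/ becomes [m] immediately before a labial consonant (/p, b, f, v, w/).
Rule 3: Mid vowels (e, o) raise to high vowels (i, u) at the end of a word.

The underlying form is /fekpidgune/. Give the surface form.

fekapidaguni

Rule 1 (stop-cluster a-epenthesis): /k/ and /p/ form a stop–stop cluster, so [a] is inserted between them. /d/ and /g/ form a stop–stop cluster, so [a] is inserted between them. /fekpidgune/ → fekapidagune.
Rule 2 (nasal place assimilation): no segment meets the environment; /fekapidagune/ is unchanged.
Rule 3 (final vowel raising): /e/ is a mid vowel in word-final position, so it raises to [i]. /fekapidagune/ → fekapidaguni.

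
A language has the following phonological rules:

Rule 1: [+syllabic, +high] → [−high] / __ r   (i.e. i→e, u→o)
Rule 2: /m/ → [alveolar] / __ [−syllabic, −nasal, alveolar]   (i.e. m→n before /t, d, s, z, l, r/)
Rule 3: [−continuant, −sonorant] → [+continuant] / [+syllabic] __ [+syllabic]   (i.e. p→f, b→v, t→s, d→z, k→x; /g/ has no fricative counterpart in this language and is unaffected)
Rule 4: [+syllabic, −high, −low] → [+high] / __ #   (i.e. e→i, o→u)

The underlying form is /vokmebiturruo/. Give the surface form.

Rule 1 (pre-rhotic lowering): /u/ is a high vowel immediately before /r/, so it lowers to [o]. /vokmebiturruo/ → vokmebitorruo.
Rule 2 (nasal place assimilation): no segment meets the environment; /vokmebitorruo/ is unchanged.
Rule 3 (intervocalic spirantization): /b/ is a stop between vowels /e/ and /i/, so it spirantizes to the fricative [v]. /t/ is a stop between vowels /i/ and /o/, so it spirantizes to the fricative [s]. /vokmebitorruo/ → vokmevisorruo.
Rule 4 (final vowel raising): /o/ is a mid vowel in word-final position, so it raises to [u]. /vokmevisorruo/ → vokmevisorruu.

vokmevisorruu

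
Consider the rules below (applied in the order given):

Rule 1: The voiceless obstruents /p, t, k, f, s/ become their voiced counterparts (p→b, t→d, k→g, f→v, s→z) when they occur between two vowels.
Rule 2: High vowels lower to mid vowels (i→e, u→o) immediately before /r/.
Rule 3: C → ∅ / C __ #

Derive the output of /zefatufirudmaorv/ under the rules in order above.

Rule 1 (intervocalic voicing): /f/ is a voiceless obstruent between vowels /e/ and /a/, so it voices to [v]. /t/ is a voiceless obstruent between vowels /a/ and /u/, so it voices to [d]. /f/ is a voiceless obstruent between vowels /u/ and /i/, so it voices to [v]. /zefatufirudmaorv/ → zevaduvirudmaorv.
Rule 2 (pre-rhotic lowering): /i/ is a high vowel immediately before /r/, so it lowers to [e]. /zevaduvirudmaorv/ → zevaduverudmaorv.
Rule 3 (final cluster simplification): /v/ is the second consonant of a word-final cluster /rv/, so it deletes. /zevaduverudmaorv/ → zevaduverudmaor.

zevaduverudmaor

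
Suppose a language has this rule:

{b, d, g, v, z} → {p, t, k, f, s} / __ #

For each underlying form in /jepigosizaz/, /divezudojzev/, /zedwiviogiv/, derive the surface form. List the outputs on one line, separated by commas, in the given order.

/jepigosizaz/: /z/ is a voiced obstruent in word-final position, so it devoices to [s]. → [jepigosizas].
/divezudojzev/: /v/ is a voiced obstruent in word-final position, so it devoices to [f]. → [divezudojzef].
/zedwiviogiv/: /v/ is a voiced obstruent in word-final position, so it devoices to [f]. → [zedwiviogif].

jepigosizas, divezudojzef, zedwiviogif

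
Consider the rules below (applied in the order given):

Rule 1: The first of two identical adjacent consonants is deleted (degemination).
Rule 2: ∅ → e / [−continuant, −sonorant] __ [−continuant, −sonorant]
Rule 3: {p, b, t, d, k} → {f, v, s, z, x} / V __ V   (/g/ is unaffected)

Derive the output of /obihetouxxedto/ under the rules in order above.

Rule 1 (degemination): /xx/ is a geminate; the first /x/ deletes. /obihetouxxedto/ → obihetouxedto.
Rule 2 (stop-cluster e-epenthesis): /d/ and /t/ form a stop–stop cluster, so [e] is inserted between them. /obihetouxedto/ → obihetouxedeto.
Rule 3 (intervocalic spirantization): /b/ is a stop between vowels /o/ and /i/, so it spirantizes to the fricative [v]. /t/ is a stop between vowels /e/ and /o/, so it spirantizes to the fricative [s]. /d/ is a stop between vowels /e/ and /e/, so it spirantizes to the fricative [z]. /t/ is a stop between vowels /e/ and /o/, so it spirantizes to the fricative [s]. /obihetouxedeto/ → ovihesouxezeso.

ovihesouxezeso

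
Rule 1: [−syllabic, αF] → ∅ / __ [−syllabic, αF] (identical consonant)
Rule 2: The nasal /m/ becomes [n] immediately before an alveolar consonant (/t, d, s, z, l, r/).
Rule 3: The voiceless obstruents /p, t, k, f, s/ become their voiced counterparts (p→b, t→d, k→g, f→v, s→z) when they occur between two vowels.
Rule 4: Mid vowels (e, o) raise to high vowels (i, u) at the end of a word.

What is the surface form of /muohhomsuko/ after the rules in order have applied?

muohonsugu

Rule 1 (degemination): /hh/ is a geminate; the first /h/ deletes. /muohhomsuko/ → muohomsuko.
Rule 2 (nasal place assimilation): /m/ precedes the alveolar consonant /s/, so it assimilates in place to [n]. /muohomsuko/ → muohonsuko.
Rule 3 (intervocalic voicing): /k/ is a voiceless obstruent between vowels /u/ and /o/, so it voices to [g]. /muohonsuko/ → muohonsugo.
Rule 4 (final vowel raising): /o/ is a mid vowel in word-final position, so it raises to [u]. /muohonsugo/ → muohonsugu.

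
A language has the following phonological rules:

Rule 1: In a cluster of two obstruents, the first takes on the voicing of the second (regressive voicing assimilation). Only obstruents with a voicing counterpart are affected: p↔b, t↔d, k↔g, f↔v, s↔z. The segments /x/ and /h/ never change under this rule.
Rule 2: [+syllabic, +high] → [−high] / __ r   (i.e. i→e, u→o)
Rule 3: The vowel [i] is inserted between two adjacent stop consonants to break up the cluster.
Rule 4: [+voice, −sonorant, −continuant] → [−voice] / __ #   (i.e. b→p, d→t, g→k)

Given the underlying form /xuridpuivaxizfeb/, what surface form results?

xoritipuivaxisfep

Rule 1 (regressive voicing assimilation): /d/ precedes the voiceless obstruent /p/, so it devoices to [t] by assimilation. /z/ precedes the voiceless obstruent /f/, so it devoices to [s] by assimilation. /xuridpuivaxizfeb/ → xuritpuivaxisfeb.
Rule 2 (pre-rhotic lowering): /u/ is a high vowel immediately before /r/, so it lowers to [o]. /xuritpuivaxisfeb/ → xoritpuivaxisfeb.
Rule 3 (stop-cluster i-epenthesis): /t/ and /p/ form a stop–stop cluster, so [i] is inserted between them. /xoritpuivaxisfeb/ → xoritipuivaxisfeb.
Rule 4 (final devoicing): /b/ is a voiced stop in word-final position, so it devoices to [p]. /xoritipuivaxisfeb/ → xoritipuivaxisfep.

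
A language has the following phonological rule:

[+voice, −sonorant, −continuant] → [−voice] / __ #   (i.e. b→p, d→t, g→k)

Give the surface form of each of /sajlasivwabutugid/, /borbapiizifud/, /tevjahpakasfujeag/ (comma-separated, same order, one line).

sajlasivwabutugit, borbapiizifut, tevjahpakasfujeak

/sajlasivwabutugid/: /d/ is a voiced stop in word-final position, so it devoices to [t]. → [sajlasivwabutugit].
/borbapiizifud/: /d/ is a voiced stop in word-final position, so it devoices to [t]. → [borbapiizifut].
/tevjahpakasfujeag/: /g/ is a voiced stop in word-final position, so it devoices to [k]. → [tevjahpakasfujeak].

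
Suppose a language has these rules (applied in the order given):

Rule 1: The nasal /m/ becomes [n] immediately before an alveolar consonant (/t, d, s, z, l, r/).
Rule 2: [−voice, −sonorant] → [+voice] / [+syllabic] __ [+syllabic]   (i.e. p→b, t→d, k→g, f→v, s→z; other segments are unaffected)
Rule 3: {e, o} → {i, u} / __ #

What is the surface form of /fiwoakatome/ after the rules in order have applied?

Rule 1 (nasal place assimilation): no segment meets the environment; /fiwoakatome/ is unchanged.
Rule 2 (intervocalic voicing): /k/ is a voiceless obstruent between vowels /a/ and /a/, so it voices to [g]. /t/ is a voiceless obstruent between vowels /a/ and /o/, so it voices to [d]. /fiwoakatome/ → fiwoagadome.
Rule 3 (final vowel raising): /e/ is a mid vowel in word-final position, so it raises to [i]. /fiwoagadome/ → fiwoagadomi.

fiwoagadomi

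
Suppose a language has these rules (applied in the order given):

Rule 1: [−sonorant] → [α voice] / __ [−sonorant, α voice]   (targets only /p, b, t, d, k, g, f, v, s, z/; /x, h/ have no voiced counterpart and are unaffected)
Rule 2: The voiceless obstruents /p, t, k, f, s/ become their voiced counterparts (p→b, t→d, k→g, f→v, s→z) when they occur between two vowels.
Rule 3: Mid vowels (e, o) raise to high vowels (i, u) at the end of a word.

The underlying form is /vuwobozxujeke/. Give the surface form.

Rule 1 (regressive voicing assimilation): /z/ precedes the voiceless obstruent /x/, so it devoices to [s] by assimilation. /vuwobozxujeke/ → vuwobosxujeke.
Rule 2 (intervocalic voicing): /k/ is a voiceless obstruent between vowels /e/ and /e/, so it voices to [g]. /vuwobosxujeke/ → vuwobosxujege.
Rule 3 (final vowel raising): /e/ is a mid vowel in word-final position, so it raises to [i]. /vuwobosxujege/ → vuwobosxujegi.

vuwobosxujegi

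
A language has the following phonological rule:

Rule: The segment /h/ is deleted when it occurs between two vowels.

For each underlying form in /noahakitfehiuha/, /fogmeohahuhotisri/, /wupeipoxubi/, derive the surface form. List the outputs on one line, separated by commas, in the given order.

/noahakitfehiuha/: /h/ occurs between vowels /a/ and /a/, so it deletes. /h/ occurs between vowels /e/ and /i/, so it deletes. /h/ occurs between vowels /u/ and /a/, so it deletes. → [noaakitfeiua].
/fogmeohahuhotisri/: /h/ occurs between vowels /o/ and /a/, so it deletes. /h/ occurs between vowels /a/ and /u/, so it deletes. /h/ occurs between vowels /u/ and /o/, so it deletes. → [fogmeoauotisri].
/wupeipoxubi/: the rule's environment is not met; surfaces unchanged as [wupeipoxubi].

noaakitfeiua, fogmeoauotisri, wupeipoxubi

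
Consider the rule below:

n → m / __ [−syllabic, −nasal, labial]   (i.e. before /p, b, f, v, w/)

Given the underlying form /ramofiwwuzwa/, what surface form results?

ramofiwwuzwa

No segment of /ramofiwwuzwa/ meets the structural description of the rule, so the form surfaces unchanged.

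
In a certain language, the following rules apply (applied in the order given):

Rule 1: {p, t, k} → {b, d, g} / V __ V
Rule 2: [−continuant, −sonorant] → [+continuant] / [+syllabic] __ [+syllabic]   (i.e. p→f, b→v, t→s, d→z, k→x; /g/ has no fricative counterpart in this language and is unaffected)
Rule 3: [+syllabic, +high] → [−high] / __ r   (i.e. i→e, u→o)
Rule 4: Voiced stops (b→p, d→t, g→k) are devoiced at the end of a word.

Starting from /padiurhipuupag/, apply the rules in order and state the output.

paziorhivuuvak

Rule 1 (intervocalic voicing): /p/ is a voiceless stop between vowels /i/ and /u/, so it voices to [b]. /p/ is a voiceless stop between vowels /u/ and /a/, so it voices to [b]. /padiurhipuupag/ → padiurhibuubag.
Rule 2 (intervocalic spirantization): /d/ is a stop between vowels /a/ and /i/, so it spirantizes to the fricative [z]. /b/ is a stop between vowels /i/ and /u/, so it spirantizes to the fricative [v]. /b/ is a stop between vowels /u/ and /a/, so it spirantizes to the fricative [v]. /padiurhibuubag/ → paziurhivuuvag.
Rule 3 (pre-rhotic lowering): /u/ is a high vowel immediately before /r/, so it lowers to [o]. /paziurhivuuvag/ → paziorhivuuvag.
Rule 4 (final devoicing): /g/ is a voiced stop in word-final position, so it devoices to [k]. /paziorhivuuvag/ → paziorhivuuvak.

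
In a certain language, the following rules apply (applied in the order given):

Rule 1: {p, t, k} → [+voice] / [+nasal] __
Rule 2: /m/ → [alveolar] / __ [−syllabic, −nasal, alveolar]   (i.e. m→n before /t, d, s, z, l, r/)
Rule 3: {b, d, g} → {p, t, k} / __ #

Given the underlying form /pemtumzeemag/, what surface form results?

Rule 1 (post-nasal voicing): /t/ is a voiceless stop immediately after the nasal /m/, so it voices to [d]. /pemtumzeemag/ → pemdumzeemag.
Rule 2 (nasal place assimilation): /m/ precedes the alveolar consonant /d/, so it assimilates in place to [n]. /m/ precedes the alveolar consonant /z/, so it assimilates in place to [n]. /pemdumzeemag/ → pendunzeemag.
Rule 3 (final devoicing): /g/ is a voiced stop in word-final position, so it devoices to [k]. /pendunzeemag/ → pendunzeemak.

pendunzeemak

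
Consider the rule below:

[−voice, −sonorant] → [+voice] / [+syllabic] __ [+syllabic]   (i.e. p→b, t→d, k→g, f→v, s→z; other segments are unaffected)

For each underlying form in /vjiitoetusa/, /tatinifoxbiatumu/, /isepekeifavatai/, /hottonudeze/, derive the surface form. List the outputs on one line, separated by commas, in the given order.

vjiidoeduza, tadinivoxbiadumu, izebegeivavadai, hottonudeze

/vjiitoetusa/: /t/ is a voiceless obstruent between vowels /i/ and /o/, so it voices to [d]. /t/ is a voiceless obstruent between vowels /e/ and /u/, so it voices to [d]. /s/ is a voiceless obstruent between vowels /u/ and /a/, so it voices to [z]. → [vjiidoeduza].
/tatinifoxbiatumu/: /t/ is a voiceless obstruent between vowels /a/ and /i/, so it voices to [d]. /f/ is a voiceless obstruent between vowels /i/ and /o/, so it voices to [v]. /t/ is a voiceless obstruent between vowels /a/ and /u/, so it voices to [d]. → [tadinivoxbiadumu].
/isepekeifavatai/: /s/ is a voiceless obstruent between vowels /i/ and /e/, so it voices to [z]. /p/ is a voiceless obstruent between vowels /e/ and /e/, so it voices to [b]. /k/ is a voiceless obstruent between vowels /e/ and /e/, so it voices to [g]. /f/ is a voiceless obstruent between vowels /i/ and /a/, so it voices to [v]. /t/ is a voiceless obstruent between vowels /a/ and /a/, so it voices to [d]. → [izebegeivavadai].
/hottonudeze/: the rule's environment is not met; surfaces unchanged as [hottonudeze].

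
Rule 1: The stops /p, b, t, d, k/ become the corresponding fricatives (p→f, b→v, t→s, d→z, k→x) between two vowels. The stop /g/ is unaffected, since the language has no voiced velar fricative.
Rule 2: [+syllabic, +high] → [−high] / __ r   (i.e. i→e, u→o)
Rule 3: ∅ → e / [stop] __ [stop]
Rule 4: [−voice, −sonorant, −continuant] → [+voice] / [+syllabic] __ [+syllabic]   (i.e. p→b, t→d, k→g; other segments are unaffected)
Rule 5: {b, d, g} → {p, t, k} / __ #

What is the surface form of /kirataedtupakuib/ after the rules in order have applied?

kerasaededufaxuip

Rule 1 (intervocalic spirantization): /t/ is a stop between vowels /a/ and /a/, so it spirantizes to the fricative [s]. /p/ is a stop between vowels /u/ and /a/, so it spirantizes to the fricative [f]. /k/ is a stop between vowels /a/ and /u/, so it spirantizes to the fricative [x]. /kirataedtupakuib/ → kirasaedtufaxuib.
Rule 2 (pre-rhotic lowering): /i/ is a high vowel immediately before /r/, so it lowers to [e]. /kirasaedtufaxuib/ → kerasaedtufaxuib.
Rule 3 (stop-cluster e-epenthesis): /d/ and /t/ form a stop–stop cluster, so [e] is inserted between them. /kerasaedtufaxuib/ → kerasaedetufaxuib.
Rule 4 (intervocalic voicing): /t/ is a voiceless stop between vowels /e/ and /u/, so it voices to [d]. /kerasaedetufaxuib/ → kerasaededufaxuib.
Rule 5 (final devoicing): /b/ is a voiced stop in word-final position, so it devoices to [p]. /kerasaededufaxuib/ → kerasaededufaxuip.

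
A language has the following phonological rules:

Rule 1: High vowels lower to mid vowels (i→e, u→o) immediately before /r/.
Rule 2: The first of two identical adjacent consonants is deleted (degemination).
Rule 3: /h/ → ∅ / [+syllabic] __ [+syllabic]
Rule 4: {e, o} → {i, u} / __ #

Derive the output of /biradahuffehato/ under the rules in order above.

Rule 1 (pre-rhotic lowering): /i/ is a high vowel immediately before /r/, so it lowers to [e]. /biradahuffehato/ → beradahuffehato.
Rule 2 (degemination): /ff/ is a geminate; the first /f/ deletes. /beradahuffehato/ → beradahufehato.
Rule 3 (intervocalic h-deletion): /h/ occurs between vowels /a/ and /u/, so it deletes. /h/ occurs between vowels /e/ and /a/, so it deletes. /beradahufehato/ → beradaufeato.
Rule 4 (final vowel raising): /o/ is a mid vowel in word-final position, so it raises to [u]. /beradaufeato/ → beradaufeatu.

beradaufeatu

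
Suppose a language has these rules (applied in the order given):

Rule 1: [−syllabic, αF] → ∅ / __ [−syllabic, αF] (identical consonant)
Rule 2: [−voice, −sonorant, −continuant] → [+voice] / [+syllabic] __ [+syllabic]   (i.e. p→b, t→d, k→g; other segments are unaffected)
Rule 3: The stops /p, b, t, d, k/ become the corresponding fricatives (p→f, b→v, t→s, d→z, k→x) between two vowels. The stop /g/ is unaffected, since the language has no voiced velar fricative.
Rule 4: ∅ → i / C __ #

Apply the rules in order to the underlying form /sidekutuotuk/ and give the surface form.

sizeguzuozuki

Rule 1 (degemination): no segment meets the environment; /sidekutuotuk/ is unchanged.
Rule 2 (intervocalic voicing): /k/ is a voiceless stop between vowels /e/ and /u/, so it voices to [g]. /t/ is a voiceless stop between vowels /u/ and /u/, so it voices to [d]. /t/ is a voiceless stop between vowels /o/ and /u/, so it voices to [d]. /sidekutuotuk/ → sideguduoduk.
Rule 3 (intervocalic spirantization): /d/ is a stop between vowels /i/ and /e/, so it spirantizes to the fricative [z]. /d/ is a stop between vowels /u/ and /u/, so it spirantizes to the fricative [z]. /d/ is a stop between vowels /o/ and /u/, so it spirantizes to the fricative [z]. /sideguduoduk/ → sizeguzuozuk.
Rule 4 (final i-epenthesis): the form ends in the consonant /k/, so [i] is inserted word-finally. /sizeguzuozuk/ → sizeguzuozuki.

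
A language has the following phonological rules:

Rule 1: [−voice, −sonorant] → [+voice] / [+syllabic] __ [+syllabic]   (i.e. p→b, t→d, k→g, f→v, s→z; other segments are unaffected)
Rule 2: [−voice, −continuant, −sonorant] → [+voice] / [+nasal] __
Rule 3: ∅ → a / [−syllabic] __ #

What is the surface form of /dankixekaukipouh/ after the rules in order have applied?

Rule 1 (intervocalic voicing): /k/ is a voiceless obstruent between vowels /e/ and /a/, so it voices to [g]. /k/ is a voiceless obstruent between vowels /u/ and /i/, so it voices to [g]. /p/ is a voiceless obstruent between vowels /i/ and /o/, so it voices to [b]. /dankixekaukipouh/ → dankixegaugibouh.
Rule 2 (post-nasal voicing): /k/ is a voiceless stop immediately after the nasal /n/, so it voices to [g]. /dankixegaugibouh/ → dangixegaugibouh.
Rule 3 (final a-epenthesis): the form ends in the consonant /h/, so [a] is inserted word-finally. /dangixegaugibouh/ → dangixegaugibouha.

dangixegaugibouha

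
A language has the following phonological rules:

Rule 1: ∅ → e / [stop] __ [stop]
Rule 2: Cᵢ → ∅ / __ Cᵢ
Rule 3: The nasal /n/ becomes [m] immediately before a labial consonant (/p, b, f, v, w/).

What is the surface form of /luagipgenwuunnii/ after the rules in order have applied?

Rule 1 (stop-cluster e-epenthesis): /p/ and /g/ form a stop–stop cluster, so [e] is inserted between them. /luagipgenwuunnii/ → luagipegenwuunnii.
Rule 2 (degemination): /nn/ is a geminate; the first /n/ deletes. /luagipegenwuunnii/ → luagipegenwuunii.
Rule 3 (nasal place assimilation): /n/ precedes the labial consonant /w/, so it assimilates in place to [m]. /luagipegenwuunii/ → luagipegemwuunii.

luagipegemwuunii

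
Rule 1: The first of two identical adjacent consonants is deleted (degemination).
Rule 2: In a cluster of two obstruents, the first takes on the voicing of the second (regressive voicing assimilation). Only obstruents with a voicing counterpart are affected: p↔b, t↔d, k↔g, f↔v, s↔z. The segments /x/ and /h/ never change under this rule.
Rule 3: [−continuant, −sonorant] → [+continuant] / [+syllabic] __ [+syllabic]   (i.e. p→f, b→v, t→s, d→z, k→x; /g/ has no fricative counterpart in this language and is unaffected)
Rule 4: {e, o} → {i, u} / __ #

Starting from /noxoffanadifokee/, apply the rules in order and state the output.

Rule 1 (degemination): /ff/ is a geminate; the first /f/ deletes. /noxoffanadifokee/ → noxofanadifokee.
Rule 2 (regressive voicing assimilation): no segment meets the environment; /noxofanadifokee/ is unchanged.
Rule 3 (intervocalic spirantization): /d/ is a stop between vowels /a/ and /i/, so it spirantizes to the fricative [z]. /k/ is a stop between vowels /o/ and /e/, so it spirantizes to the fricative [x]. /noxofanadifokee/ → noxofanazifoxee.
Rule 4 (final vowel raising): /e/ is a mid vowel in word-final position, so it raises to [i]. /noxofanazifoxee/ → noxofanazifoxei.

noxofanazifoxei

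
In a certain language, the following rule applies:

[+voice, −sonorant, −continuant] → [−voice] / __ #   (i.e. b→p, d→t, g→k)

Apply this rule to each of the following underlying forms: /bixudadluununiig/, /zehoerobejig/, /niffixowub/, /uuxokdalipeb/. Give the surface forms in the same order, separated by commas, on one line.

/bixudadluununiig/: /g/ is a voiced stop in word-final position, so it devoices to [k]. → [bixudadluununiik].
/zehoerobejig/: /g/ is a voiced stop in word-final position, so it devoices to [k]. → [zehoerobejik].
/niffixowub/: /b/ is a voiced stop in word-final position, so it devoices to [p]. → [niffixowup].
/uuxokdalipeb/: /b/ is a voiced stop in word-final position, so it devoices to [p]. → [uuxokdalipep].

bixudadluununiik, zehoerobejik, niffixowup, uuxokdalipep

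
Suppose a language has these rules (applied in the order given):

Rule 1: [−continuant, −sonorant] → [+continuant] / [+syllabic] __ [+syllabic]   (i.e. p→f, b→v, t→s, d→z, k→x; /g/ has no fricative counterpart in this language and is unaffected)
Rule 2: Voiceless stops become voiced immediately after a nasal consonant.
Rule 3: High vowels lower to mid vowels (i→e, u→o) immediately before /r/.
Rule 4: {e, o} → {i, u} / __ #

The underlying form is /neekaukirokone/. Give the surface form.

neexauxeroxoni

Rule 1 (intervocalic spirantization): /k/ is a stop between vowels /e/ and /a/, so it spirantizes to the fricative [x]. /k/ is a stop between vowels /u/ and /i/, so it spirantizes to the fricative [x]. /k/ is a stop between vowels /o/ and /o/, so it spirantizes to the fricative [x]. /neekaukirokone/ → neexauxiroxone.
Rule 2 (post-nasal voicing): no segment meets the environment; /neexauxiroxone/ is unchanged.
Rule 3 (pre-rhotic lowering): /i/ is a high vowel immediately before /r/, so it lowers to [e]. /neexauxiroxone/ → neexauxeroxone.
Rule 4 (final vowel raising): /e/ is a mid vowel in word-final position, so it raises to [i]. /neexauxeroxone/ → neexauxeroxoni.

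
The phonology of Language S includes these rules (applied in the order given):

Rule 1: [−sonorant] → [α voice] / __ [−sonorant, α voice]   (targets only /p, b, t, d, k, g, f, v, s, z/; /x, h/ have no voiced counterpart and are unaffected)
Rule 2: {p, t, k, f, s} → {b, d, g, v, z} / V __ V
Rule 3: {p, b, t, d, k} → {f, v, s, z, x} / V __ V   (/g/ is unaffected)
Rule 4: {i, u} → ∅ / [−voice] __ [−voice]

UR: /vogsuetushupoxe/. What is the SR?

voksuezushuvoxe

Rule 1 (regressive voicing assimilation): /g/ precedes the voiceless obstruent /s/, so it devoices to [k] by assimilation. /vogsuetushupoxe/ → voksuetushupoxe.
Rule 2 (intervocalic voicing): /t/ is a voiceless obstruent between vowels /e/ and /u/, so it voices to [d]. /p/ is a voiceless obstruent between vowels /u/ and /o/, so it voices to [b]. /voksuetushupoxe/ → voksuedushuboxe.
Rule 3 (intervocalic spirantization): /d/ is a stop between vowels /e/ and /u/, so it spirantizes to the fricative [z]. /b/ is a stop between vowels /u/ and /o/, so it spirantizes to the fricative [v]. /voksuedushuboxe/ → voksuezushuvoxe.
Rule 4 (high vowel syncope): no segment meets the environment; /voksuezushuvoxe/ is unchanged.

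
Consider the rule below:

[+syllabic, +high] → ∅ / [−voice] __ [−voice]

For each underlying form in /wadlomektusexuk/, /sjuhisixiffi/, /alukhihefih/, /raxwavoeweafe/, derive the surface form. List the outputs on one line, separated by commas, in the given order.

wadlomektsexk, sjuhsxffi, alukhhefh, raxwavoeweafe

/wadlomektusexuk/: /u/ is a high vowel flanked by voiceless consonants /t/ and /s/, so it deletes. /u/ is a high vowel flanked by voiceless consonants /x/ and /k/, so it deletes. → [wadlomektsexk].
/sjuhisixiffi/: /i/ is a high vowel flanked by voiceless consonants /h/ and /s/, so it deletes. /i/ is a high vowel flanked by voiceless consonants /s/ and /x/, so it deletes. /i/ is a high vowel flanked by voiceless consonants /x/ and /f/, so it deletes. → [sjuhsxffi].
/alukhihefih/: /i/ is a high vowel flanked by voiceless consonants /h/ and /h/, so it deletes. /i/ is a high vowel flanked by voiceless consonants /f/ and /h/, so it deletes. → [alukhhefh].
/raxwavoeweafe/: the rule's environment is not met; surfaces unchanged as [raxwavoeweafe].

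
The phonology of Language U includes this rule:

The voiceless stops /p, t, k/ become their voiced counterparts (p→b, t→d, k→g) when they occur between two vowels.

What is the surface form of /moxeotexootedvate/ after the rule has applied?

/t/ is a voiceless stop between vowels /o/ and /e/, so it voices to [d].
/t/ is a voiceless stop between vowels /o/ and /e/, so it voices to [d].
/t/ is a voiceless stop between vowels /a/ and /e/, so it voices to [d].
Surface form: [moxeodexoodedvade].

moxeodexoodedvade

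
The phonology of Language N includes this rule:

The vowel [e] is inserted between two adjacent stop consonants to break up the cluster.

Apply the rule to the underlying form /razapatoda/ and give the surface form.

razapatoda

No segment of /razapatoda/ meets the structural description of the rule, so the form surfaces unchanged.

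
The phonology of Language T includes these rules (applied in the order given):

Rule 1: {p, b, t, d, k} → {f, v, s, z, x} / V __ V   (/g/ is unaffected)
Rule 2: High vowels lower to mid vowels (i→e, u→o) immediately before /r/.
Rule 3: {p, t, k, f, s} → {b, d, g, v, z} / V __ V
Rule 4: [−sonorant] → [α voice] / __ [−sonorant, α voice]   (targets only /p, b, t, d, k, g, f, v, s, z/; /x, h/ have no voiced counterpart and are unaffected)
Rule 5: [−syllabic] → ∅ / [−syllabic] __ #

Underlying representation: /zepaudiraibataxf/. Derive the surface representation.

zevauzeraivazax

Rule 1 (intervocalic spirantization): /p/ is a stop between vowels /e/ and /a/, so it spirantizes to the fricative [f]. /d/ is a stop between vowels /u/ and /i/, so it spirantizes to the fricative [z]. /b/ is a stop between vowels /i/ and /a/, so it spirantizes to the fricative [v]. /t/ is a stop between vowels /a/ and /a/, so it spirantizes to the fricative [s]. /zepaudiraibataxf/ → zefauziraivasaxf.
Rule 2 (pre-rhotic lowering): /i/ is a high vowel immediately before /r/, so it lowers to [e]. /zefauziraivasaxf/ → zefauzeraivasaxf.
Rule 3 (intervocalic voicing): /f/ is a voiceless obstruent between vowels /e/ and /a/, so it voices to [v]. /s/ is a voiceless obstruent between vowels /a/ and /a/, so it voices to [z]. /zefauzeraivasaxf/ → zevauzeraivazaxf.
Rule 4 (regressive voicing assimilation): no segment meets the environment; /zevauzeraivazaxf/ is unchanged.
Rule 5 (final cluster simplification): /f/ is the second consonant of a word-final cluster /xf/, so it deletes. /zevauzeraivazaxf/ → zevauzeraivazax.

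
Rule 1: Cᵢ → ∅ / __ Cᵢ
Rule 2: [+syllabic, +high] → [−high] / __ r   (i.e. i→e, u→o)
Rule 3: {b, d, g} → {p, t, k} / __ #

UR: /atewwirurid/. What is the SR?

Rule 1 (degemination): /ww/ is a geminate; the first /w/ deletes. /atewwirurid/ → atewirurid.
Rule 2 (pre-rhotic lowering): /i/ is a high vowel immediately before /r/, so it lowers to [e]. /u/ is a high vowel immediately before /r/, so it lowers to [o]. /atewirurid/ → atewerorid.
Rule 3 (final devoicing): /d/ is a voiced stop in word-final position, so it devoices to [t]. /atewerorid/ → atewerorit.

atewerorit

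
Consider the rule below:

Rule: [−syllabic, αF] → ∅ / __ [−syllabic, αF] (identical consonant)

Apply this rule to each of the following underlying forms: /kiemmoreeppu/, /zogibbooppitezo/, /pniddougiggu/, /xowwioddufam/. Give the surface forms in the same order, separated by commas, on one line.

kiemoreepu, zogiboopitezo, pnidougigu, xowiodufam

/kiemmoreeppu/: /mm/ is a geminate; the first /m/ deletes. /pp/ is a geminate; the first /p/ deletes. → [kiemoreepu].
/zogibbooppitezo/: /bb/ is a geminate; the first /b/ deletes. /pp/ is a geminate; the first /p/ deletes. → [zogiboopitezo].
/pniddougiggu/: /dd/ is a geminate; the first /d/ deletes. /gg/ is a geminate; the first /g/ deletes. → [pnidougigu].
/xowwioddufam/: /ww/ is a geminate; the first /w/ deletes. /dd/ is a geminate; the first /d/ deletes. → [xowiodufam].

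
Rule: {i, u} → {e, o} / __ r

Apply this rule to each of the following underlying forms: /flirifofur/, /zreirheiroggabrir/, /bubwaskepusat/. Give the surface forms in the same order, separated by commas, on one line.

/flirifofur/: /i/ is a high vowel immediately before /r/, so it lowers to [e]. /u/ is a high vowel immediately before /r/, so it lowers to [o]. → [flerifofor].
/zreirheiroggabrir/: /i/ is a high vowel immediately before /r/, so it lowers to [e]. /i/ is a high vowel immediately before /r/, so it lowers to [e]. /i/ is a high vowel immediately before /r/, so it lowers to [e]. → [zreerheeroggabrer].
/bubwaskepusat/: the rule's environment is not met; surfaces unchanged as [bubwaskepusat].

flerifofor, zreerheeroggabrer, bubwaskepusat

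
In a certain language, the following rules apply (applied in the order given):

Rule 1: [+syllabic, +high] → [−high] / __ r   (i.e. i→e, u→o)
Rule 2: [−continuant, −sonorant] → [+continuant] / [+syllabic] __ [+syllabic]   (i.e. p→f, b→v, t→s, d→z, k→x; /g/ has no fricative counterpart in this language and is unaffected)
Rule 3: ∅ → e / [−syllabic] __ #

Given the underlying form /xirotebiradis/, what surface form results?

Rule 1 (pre-rhotic lowering): /i/ is a high vowel immediately before /r/, so it lowers to [e]. /i/ is a high vowel immediately before /r/, so it lowers to [e]. /xirotebiradis/ → xeroteberadis.
Rule 2 (intervocalic spirantization): /t/ is a stop between vowels /o/ and /e/, so it spirantizes to the fricative [s]. /b/ is a stop between vowels /e/ and /e/, so it spirantizes to the fricative [v]. /d/ is a stop between vowels /a/ and /i/, so it spirantizes to the fricative [z]. /xeroteberadis/ → xeroseverazis.
Rule 3 (final e-epenthesis): the form ends in the consonant /s/, so [e] is inserted word-finally. /xeroseverazis/ → xeroseverazise.

xeroseverazise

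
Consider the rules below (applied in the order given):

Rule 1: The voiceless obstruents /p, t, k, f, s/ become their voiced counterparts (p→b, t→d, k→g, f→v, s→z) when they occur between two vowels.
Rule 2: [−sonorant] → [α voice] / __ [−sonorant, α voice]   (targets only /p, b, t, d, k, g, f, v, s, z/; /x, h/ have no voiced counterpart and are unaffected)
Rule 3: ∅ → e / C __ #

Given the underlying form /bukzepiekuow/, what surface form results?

bugzebieguowe

Rule 1 (intervocalic voicing): /p/ is a voiceless obstruent between vowels /e/ and /i/, so it voices to [b]. /k/ is a voiceless obstruent between vowels /e/ and /u/, so it voices to [g]. /bukzepiekuow/ → bukzebieguow.
Rule 2 (regressive voicing assimilation): /k/ precedes the voiced obstruent /z/, so it voices to [g] by assimilation. /bukzebieguow/ → bugzebieguow.
Rule 3 (final e-epenthesis): the form ends in the consonant /w/, so [e] is inserted word-finally. /bugzebieguow/ → bugzebieguowe.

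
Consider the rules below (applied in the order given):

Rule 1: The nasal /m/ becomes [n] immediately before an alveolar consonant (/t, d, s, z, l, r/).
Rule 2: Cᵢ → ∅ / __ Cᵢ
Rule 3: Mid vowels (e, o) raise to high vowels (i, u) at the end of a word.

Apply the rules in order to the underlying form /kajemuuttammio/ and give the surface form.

kajemuutamiu

Rule 1 (nasal place assimilation): no segment meets the environment; /kajemuuttammio/ is unchanged.
Rule 2 (degemination): /tt/ is a geminate; the first /t/ deletes. /mm/ is a geminate; the first /m/ deletes. /kajemuuttammio/ → kajemuutamio.
Rule 3 (final vowel raising): /o/ is a mid vowel in word-final position, so it raises to [u]. /kajemuutamio/ → kajemuutamiu.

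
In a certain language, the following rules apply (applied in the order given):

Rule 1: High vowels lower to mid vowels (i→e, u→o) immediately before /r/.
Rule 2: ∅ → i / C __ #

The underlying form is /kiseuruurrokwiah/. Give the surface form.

kiseoruorrokwiahi

Rule 1 (pre-rhotic lowering): /u/ is a high vowel immediately before /r/, so it lowers to [o]. /u/ is a high vowel immediately before /r/, so it lowers to [o]. /kiseuruurrokwiah/ → kiseoruorrokwiah.
Rule 2 (final i-epenthesis): the form ends in the consonant /h/, so [i] is inserted word-finally. /kiseoruorrokwiah/ → kiseoruorrokwiahi.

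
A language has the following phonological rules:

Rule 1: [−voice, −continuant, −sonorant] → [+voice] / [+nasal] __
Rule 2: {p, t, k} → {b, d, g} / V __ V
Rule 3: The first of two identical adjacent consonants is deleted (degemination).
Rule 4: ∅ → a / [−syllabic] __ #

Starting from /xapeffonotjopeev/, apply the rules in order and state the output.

xabefonotjobeeva

Rule 1 (post-nasal voicing): no segment meets the environment; /xapeffonotjopeev/ is unchanged.
Rule 2 (intervocalic voicing): /p/ is a voiceless stop between vowels /a/ and /e/, so it voices to [b]. /p/ is a voiceless stop between vowels /o/ and /e/, so it voices to [b]. /xapeffonotjopeev/ → xabeffonotjobeev.
Rule 3 (degemination): /ff/ is a geminate; the first /f/ deletes. /xabeffonotjobeev/ → xabefonotjobeev.
Rule 4 (final a-epenthesis): the form ends in the consonant /v/, so [a] is inserted word-finally. /xabefonotjobeev/ → xabefonotjobeeva.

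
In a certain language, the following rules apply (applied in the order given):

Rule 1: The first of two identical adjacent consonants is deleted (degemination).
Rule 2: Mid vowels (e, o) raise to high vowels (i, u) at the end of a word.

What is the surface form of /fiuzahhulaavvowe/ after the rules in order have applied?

fiuzahulaavowi

Rule 1 (degemination): /hh/ is a geminate; the first /h/ deletes. /vv/ is a geminate; the first /v/ deletes. /fiuzahhulaavvowe/ → fiuzahulaavowe.
Rule 2 (final vowel raising): /e/ is a mid vowel in word-final position, so it raises to [i]. /fiuzahulaavowe/ → fiuzahulaavowi.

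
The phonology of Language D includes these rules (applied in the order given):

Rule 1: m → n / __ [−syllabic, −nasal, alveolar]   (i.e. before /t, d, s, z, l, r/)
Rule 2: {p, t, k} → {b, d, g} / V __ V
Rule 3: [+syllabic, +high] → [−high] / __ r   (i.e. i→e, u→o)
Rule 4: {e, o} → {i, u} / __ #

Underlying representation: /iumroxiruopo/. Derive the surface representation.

iunroxeruobu

Rule 1 (nasal place assimilation): /m/ precedes the alveolar consonant /r/, so it assimilates in place to [n]. /iumroxiruopo/ → iunroxiruopo.
Rule 2 (intervocalic voicing): /p/ is a voiceless stop between vowels /o/ and /o/, so it voices to [b]. /iunroxiruopo/ → iunroxiruobo.
Rule 3 (pre-rhotic lowering): /i/ is a high vowel immediately before /r/, so it lowers to [e]. /iunroxiruobo/ → iunroxeruobo.
Rule 4 (final vowel raising): /o/ is a mid vowel in word-final position, so it raises to [u]. /iunroxeruobo/ → iunroxeruobu.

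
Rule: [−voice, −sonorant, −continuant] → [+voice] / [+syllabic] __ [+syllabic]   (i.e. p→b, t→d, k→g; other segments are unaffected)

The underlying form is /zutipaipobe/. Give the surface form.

zudibaibobe

/t/ is a voiceless stop between vowels /u/ and /i/, so it voices to [d].
/p/ is a voiceless stop between vowels /i/ and /a/, so it voices to [b].
/p/ is a voiceless stop between vowels /i/ and /o/, so it voices to [b].
Surface form: [zudibaibobe].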